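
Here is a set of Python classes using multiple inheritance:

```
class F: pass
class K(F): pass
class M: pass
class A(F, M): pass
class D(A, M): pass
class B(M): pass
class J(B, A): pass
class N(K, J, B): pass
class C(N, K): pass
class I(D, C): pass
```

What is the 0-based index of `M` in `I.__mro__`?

9

L[I] = I + merge(L[D], L[C], [D C])
  take D:  [D A F M object] + [C N K J B A F M object] + [D C]
  take C:  [A F M object] + [C N K J B A F M object] + [C]
  take N:  [A F M object] + [N K J B A F M object]
  take K:  [A F M object] + [K J B A F M object]
  take J:  [A F M object] + [J B A F M object]
  take B:  [A F M object] + [B A F M object]
  take A:  [A F M object] + [A F M object]
  take F:  [F M object] + [F M object]
  take M:  [M object] + [M object]
  take object:  [object] + [object]
MRO: I D C N K J B A F M object
M sits at index 9.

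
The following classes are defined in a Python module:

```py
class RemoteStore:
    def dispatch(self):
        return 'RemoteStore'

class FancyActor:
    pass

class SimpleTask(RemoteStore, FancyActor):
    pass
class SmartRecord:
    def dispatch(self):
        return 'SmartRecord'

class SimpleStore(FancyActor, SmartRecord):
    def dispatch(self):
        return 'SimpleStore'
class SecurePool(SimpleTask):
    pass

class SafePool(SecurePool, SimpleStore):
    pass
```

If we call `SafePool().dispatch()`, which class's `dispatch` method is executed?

RemoteStore

L[SafePool] = SafePool + merge(L[SecurePool], L[SimpleStore], [SecurePool SimpleStore])
  take SecurePool:  [SecurePool SimpleTask RemoteStore FancyActor object] + [SimpleStore FancyActor SmartRecord object] + [SecurePool SimpleStore]
  take SimpleTask:  [SimpleTask RemoteStore FancyActor object] + [SimpleStore FancyActor SmartRecord object] + [SimpleStore]
  take RemoteStore:  [RemoteStore FancyActor object] + [SimpleStore FancyActor SmartRecord object] + [SimpleStore]
  take SimpleStore:  [FancyActor object] + [SimpleStore FancyActor SmartRecord object] + [SimpleStore]
  take FancyActor:  [FancyActor object] + [FancyActor SmartRecord object]
  take SmartRecord:  [object] + [SmartRecord object]
  take object:  [object] + [object]
MRO: SafePool SecurePool SimpleTask RemoteStore SimpleStore FancyActor SmartRecord object
dispatch is defined in: RemoteStore, SimpleStore, SmartRecord. First along the MRO is RemoteStore.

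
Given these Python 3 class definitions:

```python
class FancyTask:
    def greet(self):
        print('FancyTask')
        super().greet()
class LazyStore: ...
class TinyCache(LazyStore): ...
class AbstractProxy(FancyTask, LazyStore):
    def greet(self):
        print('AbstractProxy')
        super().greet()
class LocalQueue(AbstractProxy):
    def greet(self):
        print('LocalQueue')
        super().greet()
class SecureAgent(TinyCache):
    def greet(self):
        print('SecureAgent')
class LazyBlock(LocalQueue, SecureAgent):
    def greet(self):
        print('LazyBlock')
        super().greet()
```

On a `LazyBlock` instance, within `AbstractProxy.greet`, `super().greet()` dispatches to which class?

FancyTask

L[LazyBlock] = LazyBlock + merge(L[LocalQueue], L[SecureAgent], [LocalQueue SecureAgent])
  take LocalQueue:  [LocalQueue AbstractProxy FancyTask LazyStore object] + [SecureAgent TinyCache LazyStore object] + [LocalQueue SecureAgent]
  take AbstractProxy:  [AbstractProxy FancyTask LazyStore object] + [SecureAgent TinyCache LazyStore object] + [SecureAgent]
  take FancyTask:  [FancyTask LazyStore object] + [SecureAgent TinyCache LazyStore object] + [SecureAgent]
  take SecureAgent:  [LazyStore object] + [SecureAgent TinyCache LazyStore object] + [SecureAgent]
  take TinyCache:  [LazyStore object] + [TinyCache LazyStore object]
  take LazyStore:  [LazyStore object] + [LazyStore object]
  take object:  [object] + [object]
MRO: LazyBlock LocalQueue AbstractProxy FancyTask SecureAgent TinyCache LazyStore object
super() in AbstractProxy.greet on a LazyBlock instance goes to the class after AbstractProxy in LazyBlock's MRO: FancyTask.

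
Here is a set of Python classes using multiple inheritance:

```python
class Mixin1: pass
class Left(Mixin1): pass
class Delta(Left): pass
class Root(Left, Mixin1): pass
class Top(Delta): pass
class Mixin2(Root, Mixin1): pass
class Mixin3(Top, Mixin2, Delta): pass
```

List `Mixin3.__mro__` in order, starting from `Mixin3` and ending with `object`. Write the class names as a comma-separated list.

Mixin3, Top, Mixin2, Delta, Root, Left, Mixin1, object

L[Mixin3] = Mixin3 + merge(L[Top], L[Mixin2], L[Delta], [Top Mixin2 Delta])
  take Top:  [Top Delta Left Mixin1 object] + [Mixin2 Root Left Mixin1 object] + [Delta Left Mixin1 object] + [Top Mixin2 Delta]
  take Mixin2:  [Delta Left Mixin1 object] + [Mixin2 Root Left Mixin1 object] + [Delta Left Mixin1 object] + [Mixin2 Delta]
  take Delta:  [Delta Left Mixin1 object] + [Root Left Mixin1 object] + [Delta Left Mixin1 object] + [Delta]
  take Root:  [Left Mixin1 object] + [Root Left Mixin1 object] + [Left Mixin1 object]
  take Left:  [Left Mixin1 object] + [Left Mixin1 object] + [Left Mixin1 object]
  take Mixin1:  [Mixin1 object] + [Mixin1 object] + [Mixin1 object]
  take object:  [object] + [object] + [object]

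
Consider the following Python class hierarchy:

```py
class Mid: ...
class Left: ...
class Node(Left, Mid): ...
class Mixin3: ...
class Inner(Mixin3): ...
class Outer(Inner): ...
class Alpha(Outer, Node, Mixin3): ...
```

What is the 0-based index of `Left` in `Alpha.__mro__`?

5

L[Alpha] = Alpha + merge(L[Outer], L[Node], L[Mixin3], [Outer Node Mixin3])
  take Outer:  [Outer Inner Mixin3 object] + [Node Left Mid object] + [Mixin3 object] + [Outer Node Mixin3]
  take Inner:  [Inner Mixin3 object] + [Node Left Mid object] + [Mixin3 object] + [Node Mixin3]
  take Node:  [Mixin3 object] + [Node Left Mid object] + [Mixin3 object] + [Node Mixin3]
  take Mixin3:  [Mixin3 object] + [Left Mid object] + [Mixin3 object] + [Mixin3]
  take Left:  [object] + [Left Mid object] + [object]
  take Mid:  [object] + [Mid object] + [object]
  take object:  [object] + [object] + [object]
MRO: Alpha Outer Inner Node Mixin3 Left Mid object
Left sits at index 5.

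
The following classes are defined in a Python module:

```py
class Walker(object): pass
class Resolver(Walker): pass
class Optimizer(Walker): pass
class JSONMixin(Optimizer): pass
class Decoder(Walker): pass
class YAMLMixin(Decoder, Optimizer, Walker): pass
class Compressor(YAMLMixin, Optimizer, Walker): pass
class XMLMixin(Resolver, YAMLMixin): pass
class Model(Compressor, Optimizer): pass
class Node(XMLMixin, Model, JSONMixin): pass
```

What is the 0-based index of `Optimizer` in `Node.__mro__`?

8

L[Node] = Node + merge(L[XMLMixin], L[Model], L[JSONMixin], [XMLMixin Model JSONMixin])
  take XMLMixin:  [XMLMixin Resolver YAMLMixin Decoder Optimizer Walker object] + [Model Compressor YAMLMixin Decoder Optimizer Walker object] + [JSONMixin Optimizer Walker object] + [XMLMixin Model JSONMixin]
  take Resolver:  [Resolver YAMLMixin Decoder Optimizer Walker object] + [Model Compressor YAMLMixin Decoder Optimizer Walker object] + [JSONMixin Optimizer Walker object] + [Model JSONMixin]
  take Model:  [YAMLMixin Decoder Optimizer Walker object] + [Model Compressor YAMLMixin Decoder Optimizer Walker object] + [JSONMixin Optimizer Walker object] + [Model JSONMixin]
  take Compressor:  [YAMLMixin Decoder Optimizer Walker object] + [Compressor YAMLMixin Decoder Optimizer Walker object] + [JSONMixin Optimizer Walker object] + [JSONMixin]
  take YAMLMixin:  [YAMLMixin Decoder Optimizer Walker object] + [YAMLMixin Decoder Optimizer Walker object] + [JSONMixin Optimizer Walker object] + [JSONMixin]
  take Decoder:  [Decoder Optimizer Walker object] + [Decoder Optimizer Walker object] + [JSONMixin Optimizer Walker object] + [JSONMixin]
  take JSONMixin:  [Optimizer Walker object] + [Optimizer Walker object] + [JSONMixin Optimizer Walker object] + [JSONMixin]
  take Optimizer:  [Optimizer Walker object] + [Optimizer Walker object] + [Optimizer Walker object]
  take Walker:  [Walker object] + [Walker object] + [Walker object]
  take object:  [object] + [object] + [object]
MRO: Node XMLMixin Resolver Model Compressor YAMLMixin Decoder JSONMixin Optimizer Walker object
Optimizer sits at index 8.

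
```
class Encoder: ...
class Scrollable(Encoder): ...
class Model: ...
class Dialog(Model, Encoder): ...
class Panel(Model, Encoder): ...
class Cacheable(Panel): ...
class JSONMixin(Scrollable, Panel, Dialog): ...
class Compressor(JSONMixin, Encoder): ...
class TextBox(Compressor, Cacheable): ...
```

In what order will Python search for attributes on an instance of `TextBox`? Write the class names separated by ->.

TextBox -> Compressor -> JSONMixin -> Scrollable -> Cacheable -> Panel -> Dialog -> Model -> Encoder -> object

L[TextBox] = TextBox + merge(L[Compressor], L[Cacheable], [Compressor Cacheable])
  take Compressor:  [Compressor JSONMixin Scrollable Panel Dialog Model Encoder object] + [Cacheable Panel Model Encoder object] + [Compressor Cacheable]
  take JSONMixin:  [JSONMixin Scrollable Panel Dialog Model Encoder object] + [Cacheable Panel Model Encoder object] + [Cacheable]
  take Scrollable:  [Scrollable Panel Dialog Model Encoder object] + [Cacheable Panel Model Encoder object] + [Cacheable]
  take Cacheable:  [Panel Dialog Model Encoder object] + [Cacheable Panel Model Encoder object] + [Cacheable]
  take Panel:  [Panel Dialog Model Encoder object] + [Panel Model Encoder object]
  take Dialog:  [Dialog Model Encoder object] + [Model Encoder object]
  take Model:  [Model Encoder object] + [Model Encoder object]
  take Encoder:  [Encoder object] + [Encoder object]
  take object:  [object] + [object]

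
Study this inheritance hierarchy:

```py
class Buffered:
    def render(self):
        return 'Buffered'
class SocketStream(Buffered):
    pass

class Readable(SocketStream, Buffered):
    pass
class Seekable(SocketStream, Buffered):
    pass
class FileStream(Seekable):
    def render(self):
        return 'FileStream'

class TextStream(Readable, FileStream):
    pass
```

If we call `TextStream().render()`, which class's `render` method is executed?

FileStream

L[TextStream] = TextStream + merge(L[Readable], L[FileStream], [Readable FileStream])
  take Readable:  [Readable SocketStream Buffered object] + [FileStream Seekable SocketStream Buffered object] + [Readable FileStream]
  take FileStream:  [SocketStream Buffered object] + [FileStream Seekable SocketStream Buffered object] + [FileStream]
  take Seekable:  [SocketStream Buffered object] + [Seekable SocketStream Buffered object]
  take SocketStream:  [SocketStream Buffered object] + [SocketStream Buffered object]
  take Buffered:  [Buffered object] + [Buffered object]
  take object:  [object] + [object]
MRO: TextStream Readable FileStream Seekable SocketStream Buffered object
render is defined in: Buffered, FileStream. First along the MRO is FileStream.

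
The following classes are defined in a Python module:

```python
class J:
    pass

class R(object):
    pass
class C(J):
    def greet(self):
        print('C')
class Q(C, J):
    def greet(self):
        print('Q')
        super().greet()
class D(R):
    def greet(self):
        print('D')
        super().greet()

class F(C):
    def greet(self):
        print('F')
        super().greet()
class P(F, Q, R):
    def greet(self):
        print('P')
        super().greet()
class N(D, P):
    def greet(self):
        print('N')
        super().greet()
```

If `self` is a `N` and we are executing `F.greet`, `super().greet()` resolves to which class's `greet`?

Q

L[N] = N + merge(L[D], L[P], [D P])
  take D:  [D R object] + [P F Q C J R object] + [D P]
  take P:  [R object] + [P F Q C J R object] + [P]
  take F:  [R object] + [F Q C J R object]
  take Q:  [R object] + [Q C J R object]
  take C:  [R object] + [C J R object]
  take J:  [R object] + [J R object]
  take R:  [R object] + [R object]
  take object:  [object] + [object]
MRO: N D P F Q C J R object
super() in F.greet on a N instance goes to the class after F in N's MRO: Q.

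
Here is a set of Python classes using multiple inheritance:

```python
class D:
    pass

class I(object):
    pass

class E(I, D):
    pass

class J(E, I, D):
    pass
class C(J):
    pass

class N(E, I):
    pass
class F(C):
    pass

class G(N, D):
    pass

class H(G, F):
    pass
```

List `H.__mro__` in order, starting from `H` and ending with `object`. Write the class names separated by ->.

H -> G -> N -> F -> C -> J -> E -> I -> D -> object

L[H] = H + merge(L[G], L[F], [G F])
  take G:  [G N E I D object] + [F C J E I D object] + [G F]
  take N:  [N E I D object] + [F C J E I D object] + [F]
  take F:  [E I D object] + [F C J E I D object] + [F]
  take C:  [E I D object] + [C J E I D object]
  take J:  [E I D object] + [J E I D object]
  take E:  [E I D object] + [E I D object]
  take I:  [I D object] + [I D object]
  take D:  [D object] + [D object]
  take object:  [object] + [object]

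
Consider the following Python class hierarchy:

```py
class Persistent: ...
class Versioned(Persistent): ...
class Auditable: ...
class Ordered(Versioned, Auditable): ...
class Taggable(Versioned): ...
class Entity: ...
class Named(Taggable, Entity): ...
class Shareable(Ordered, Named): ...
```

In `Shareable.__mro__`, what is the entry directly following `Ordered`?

Named

L[Shareable] = Shareable + merge(L[Ordered], L[Named], [Ordered Named])
  take Ordered:  [Ordered Versioned Persistent Auditable object] + [Named Taggable Versioned Persistent Entity object] + [Ordered Named]
  take Named:  [Versioned Persistent Auditable object] + [Named Taggable Versioned Persistent Entity object] + [Named]
  take Taggable:  [Versioned Persistent Auditable object] + [Taggable Versioned Persistent Entity object]
  take Versioned:  [Versioned Persistent Auditable object] + [Versioned Persistent Entity object]
  take Persistent:  [Persistent Auditable object] + [Persistent Entity object]
  take Auditable:  [Auditable object] + [Entity object]
  take Entity:  [object] + [Entity object]
  take object:  [object] + [object]
MRO: Shareable Ordered Named Taggable Versioned Persistent Auditable Entity object
Ordered is at position 1; next is Named.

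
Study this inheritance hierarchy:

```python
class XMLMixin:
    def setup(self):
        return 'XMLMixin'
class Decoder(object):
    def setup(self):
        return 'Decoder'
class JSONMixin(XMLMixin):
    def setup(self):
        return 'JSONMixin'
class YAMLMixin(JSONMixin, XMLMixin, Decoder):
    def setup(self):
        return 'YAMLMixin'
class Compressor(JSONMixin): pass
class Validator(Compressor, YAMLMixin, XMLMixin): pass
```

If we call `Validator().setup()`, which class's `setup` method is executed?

YAMLMixin

L[Validator] = Validator + merge(L[Compressor], L[YAMLMixin], L[XMLMixin], [Compressor YAMLMixin XMLMixin])
  take Compressor:  [Compressor JSONMixin XMLMixin object] + [YAMLMixin JSONMixin XMLMixin Decoder object] + [XMLMixin object] + [Compressor YAMLMixin XMLMixin]
  take YAMLMixin:  [JSONMixin XMLMixin object] + [YAMLMixin JSONMixin XMLMixin Decoder object] + [XMLMixin object] + [YAMLMixin XMLMixin]
  take JSONMixin:  [JSONMixin XMLMixin object] + [JSONMixin XMLMixin Decoder object] + [XMLMixin object] + [XMLMixin]
  take XMLMixin:  [XMLMixin object] + [XMLMixin Decoder object] + [XMLMixin object] + [XMLMixin]
  take Decoder:  [object] + [Decoder object] + [object]
  take object:  [object] + [object] + [object]
MRO: Validator Compressor YAMLMixin JSONMixin XMLMixin Decoder object
setup is defined in: Decoder, JSONMixin, XMLMixin, YAMLMixin. First along the MRO is YAMLMixin.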